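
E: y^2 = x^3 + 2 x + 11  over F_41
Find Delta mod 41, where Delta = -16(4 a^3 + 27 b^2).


4 a^3 + 27 b^2 = 4*2^3 + 27*11^2 = 32 + 3267 = 3299
Delta = -16 * (3299) = -52784
Delta mod 41 = 24

Delta = 24 (mod 41)


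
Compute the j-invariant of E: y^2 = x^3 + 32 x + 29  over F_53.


Delta = -16(4 a^3 + 27 b^2) mod 53 = 8
-1728 * (4 a)^3 = -1728 * (4*32)^3 mod 53 = 1
j = 1 * 8^(-1) mod 53 = 20

j = 20 (mod 53)


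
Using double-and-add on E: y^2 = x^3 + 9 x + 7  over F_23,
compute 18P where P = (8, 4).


k = 18 = 10010_2 (binary, LSB first: 01001)
Double-and-add from P = (8, 4):
  bit 0 = 0: acc unchanged = O
  bit 1 = 1: acc = O + (9, 14) = (9, 14)
  bit 2 = 0: acc unchanged = (9, 14)
  bit 3 = 0: acc unchanged = (9, 14)
  bit 4 = 1: acc = (9, 14) + (14, 18) = (8, 19)

18P = (8, 19)


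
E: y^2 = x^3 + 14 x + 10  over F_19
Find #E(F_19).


For each x in F_19, count y with y^2 = x^3 + 14 x + 10 mod 19:
  x = 1: RHS = 6, y in [5, 14]  -> 2 point(s)
  x = 4: RHS = 16, y in [4, 15]  -> 2 point(s)
  x = 6: RHS = 6, y in [5, 14]  -> 2 point(s)
  x = 8: RHS = 7, y in [8, 11]  -> 2 point(s)
  x = 12: RHS = 6, y in [5, 14]  -> 2 point(s)
  x = 14: RHS = 5, y in [9, 10]  -> 2 point(s)
  x = 15: RHS = 4, y in [2, 17]  -> 2 point(s)
  x = 16: RHS = 17, y in [6, 13]  -> 2 point(s)
Affine points: 16. Add the point at infinity: total = 17.

#E(F_19) = 17


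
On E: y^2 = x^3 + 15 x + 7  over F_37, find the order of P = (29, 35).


Compute successive multiples of P until we hit O:
  1P = (29, 35)
  2P = (0, 9)
  3P = (7, 23)
  4P = (12, 18)
  5P = (34, 34)
  6P = (14, 36)
  7P = (19, 26)
  8P = (22, 12)
  ... (continuing to 34P)
  34P = O

ord(P) = 34


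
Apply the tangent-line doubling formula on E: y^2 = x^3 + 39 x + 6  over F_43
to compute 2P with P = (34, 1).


Doubling: s = (3 x1^2 + a) / (2 y1)
s = (3*34^2 + 39) / (2*1) mod 43 = 12
x3 = s^2 - 2 x1 mod 43 = 12^2 - 2*34 = 33
y3 = s (x1 - x3) - y1 mod 43 = 12 * (34 - 33) - 1 = 11

2P = (33, 11)


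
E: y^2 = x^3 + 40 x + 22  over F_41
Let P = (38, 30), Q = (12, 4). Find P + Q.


P != Q, so use the chord formula.
s = (y2 - y1) / (x2 - x1) = (15) / (15) mod 41 = 1
x3 = s^2 - x1 - x2 mod 41 = 1^2 - 38 - 12 = 33
y3 = s (x1 - x3) - y1 mod 41 = 1 * (38 - 33) - 30 = 16

P + Q = (33, 16)


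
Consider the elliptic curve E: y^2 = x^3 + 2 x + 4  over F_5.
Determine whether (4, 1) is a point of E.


Check whether y^2 = x^3 + 2 x + 4 (mod 5) for (x, y) = (4, 1).
LHS: y^2 = 1^2 mod 5 = 1
RHS: x^3 + 2 x + 4 = 4^3 + 2*4 + 4 mod 5 = 1
LHS = RHS

Yes, on the curve


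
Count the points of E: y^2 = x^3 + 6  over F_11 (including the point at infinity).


For each x in F_11, count y with y^2 = x^3 + 0 x + 6 mod 11:
  x = 2: RHS = 3, y in [5, 6]  -> 2 point(s)
  x = 3: RHS = 0, y in [0]  -> 1 point(s)
  x = 4: RHS = 4, y in [2, 9]  -> 2 point(s)
  x = 8: RHS = 1, y in [1, 10]  -> 2 point(s)
  x = 9: RHS = 9, y in [3, 8]  -> 2 point(s)
  x = 10: RHS = 5, y in [4, 7]  -> 2 point(s)
Affine points: 11. Add the point at infinity: total = 12.

#E(F_11) = 12


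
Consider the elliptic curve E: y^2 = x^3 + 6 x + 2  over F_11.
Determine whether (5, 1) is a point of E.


Check whether y^2 = x^3 + 6 x + 2 (mod 11) for (x, y) = (5, 1).
LHS: y^2 = 1^2 mod 11 = 1
RHS: x^3 + 6 x + 2 = 5^3 + 6*5 + 2 mod 11 = 3
LHS != RHS

No, not on the curve


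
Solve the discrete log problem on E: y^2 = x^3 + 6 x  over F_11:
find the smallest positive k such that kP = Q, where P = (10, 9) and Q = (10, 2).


Enumerate multiples of P until we hit Q = (10, 2):
  1P = (10, 9)
  2P = (5, 10)
  3P = (0, 0)
  4P = (5, 1)
  5P = (10, 2)
Match found at i = 5.

k = 5


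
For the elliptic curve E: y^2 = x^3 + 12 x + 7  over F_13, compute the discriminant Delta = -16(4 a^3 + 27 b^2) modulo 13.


4 a^3 + 27 b^2 = 4*12^3 + 27*7^2 = 6912 + 1323 = 8235
Delta = -16 * (8235) = -131760
Delta mod 13 = 8

Delta = 8 (mod 13)


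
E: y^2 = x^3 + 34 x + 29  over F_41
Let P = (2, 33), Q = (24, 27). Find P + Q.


P != Q, so use the chord formula.
s = (y2 - y1) / (x2 - x1) = (35) / (22) mod 41 = 37
x3 = s^2 - x1 - x2 mod 41 = 37^2 - 2 - 24 = 31
y3 = s (x1 - x3) - y1 mod 41 = 37 * (2 - 31) - 33 = 1

P + Q = (31, 1)


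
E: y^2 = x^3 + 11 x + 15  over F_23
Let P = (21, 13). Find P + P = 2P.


Doubling: s = (3 x1^2 + a) / (2 y1)
s = (3*21^2 + 11) / (2*13) mod 23 = 0
x3 = s^2 - 2 x1 mod 23 = 0^2 - 2*21 = 4
y3 = s (x1 - x3) - y1 mod 23 = 0 * (21 - 4) - 13 = 10

2P = (4, 10)


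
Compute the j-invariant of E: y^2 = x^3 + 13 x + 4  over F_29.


Delta = -16(4 a^3 + 27 b^2) mod 29 = 3
-1728 * (4 a)^3 = -1728 * (4*13)^3 mod 29 = 18
j = 18 * 3^(-1) mod 29 = 6

j = 6 (mod 29)


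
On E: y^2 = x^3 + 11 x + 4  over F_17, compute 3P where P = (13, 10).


k = 3 = 11_2 (binary, LSB first: 11)
Double-and-add from P = (13, 10):
  bit 0 = 1: acc = O + (13, 10) = (13, 10)
  bit 1 = 1: acc = (13, 10) + (0, 2) = (8, 14)

3P = (8, 14)


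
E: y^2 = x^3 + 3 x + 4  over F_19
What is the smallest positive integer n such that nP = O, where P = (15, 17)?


Compute successive multiples of P until we hit O:
  1P = (15, 17)
  2P = (15, 2)
  3P = O

ord(P) = 3


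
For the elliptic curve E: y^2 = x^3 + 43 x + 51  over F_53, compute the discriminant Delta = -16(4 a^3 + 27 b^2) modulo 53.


4 a^3 + 27 b^2 = 4*43^3 + 27*51^2 = 318028 + 70227 = 388255
Delta = -16 * (388255) = -6212080
Delta mod 53 = 50

Delta = 50 (mod 53)


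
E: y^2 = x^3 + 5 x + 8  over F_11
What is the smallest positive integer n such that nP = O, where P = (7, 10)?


Compute successive multiples of P until we hit O:
  1P = (7, 10)
  2P = (9, 10)
  3P = (6, 1)
  4P = (2, 2)
  5P = (5, 2)
  6P = (4, 2)
  7P = (1, 6)
  8P = (1, 5)
  ... (continuing to 15P)
  15P = O

ord(P) = 15


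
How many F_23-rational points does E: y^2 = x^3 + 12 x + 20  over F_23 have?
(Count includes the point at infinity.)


For each x in F_23, count y with y^2 = x^3 + 12 x + 20 mod 23:
  x = 2: RHS = 6, y in [11, 12]  -> 2 point(s)
  x = 6: RHS = 9, y in [3, 20]  -> 2 point(s)
  x = 9: RHS = 6, y in [11, 12]  -> 2 point(s)
  x = 10: RHS = 13, y in [6, 17]  -> 2 point(s)
  x = 12: RHS = 6, y in [11, 12]  -> 2 point(s)
  x = 13: RHS = 4, y in [2, 21]  -> 2 point(s)
  x = 17: RHS = 8, y in [10, 13]  -> 2 point(s)
  x = 19: RHS = 0, y in [0]  -> 1 point(s)
  x = 20: RHS = 3, y in [7, 16]  -> 2 point(s)
Affine points: 17. Add the point at infinity: total = 18.

#E(F_23) = 18


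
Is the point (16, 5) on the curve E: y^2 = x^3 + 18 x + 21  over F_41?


Check whether y^2 = x^3 + 18 x + 21 (mod 41) for (x, y) = (16, 5).
LHS: y^2 = 5^2 mod 41 = 25
RHS: x^3 + 18 x + 21 = 16^3 + 18*16 + 21 mod 41 = 18
LHS != RHS

No, not on the curve


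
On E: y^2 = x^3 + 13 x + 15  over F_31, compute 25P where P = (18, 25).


k = 25 = 11001_2 (binary, LSB first: 10011)
Double-and-add from P = (18, 25):
  bit 0 = 1: acc = O + (18, 25) = (18, 25)
  bit 1 = 0: acc unchanged = (18, 25)
  bit 2 = 0: acc unchanged = (18, 25)
  bit 3 = 1: acc = (18, 25) + (2, 24) = (15, 12)
  bit 4 = 1: acc = (15, 12) + (12, 16) = (23, 9)

25P = (23, 9)


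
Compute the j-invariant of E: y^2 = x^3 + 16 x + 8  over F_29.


Delta = -16(4 a^3 + 27 b^2) mod 29 = 5
-1728 * (4 a)^3 = -1728 * (4*16)^3 mod 29 = 11
j = 11 * 5^(-1) mod 29 = 8

j = 8 (mod 29)


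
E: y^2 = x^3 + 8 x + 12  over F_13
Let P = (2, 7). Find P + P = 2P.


Doubling: s = (3 x1^2 + a) / (2 y1)
s = (3*2^2 + 8) / (2*7) mod 13 = 7
x3 = s^2 - 2 x1 mod 13 = 7^2 - 2*2 = 6
y3 = s (x1 - x3) - y1 mod 13 = 7 * (2 - 6) - 7 = 4

2P = (6, 4)


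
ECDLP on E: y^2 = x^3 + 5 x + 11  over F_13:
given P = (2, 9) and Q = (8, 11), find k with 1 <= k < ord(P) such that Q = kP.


Enumerate multiples of P until we hit Q = (8, 11):
  1P = (2, 9)
  2P = (6, 6)
  3P = (8, 2)
  4P = (4, 2)
  5P = (3, 1)
  6P = (7, 5)
  7P = (1, 11)
  8P = (1, 2)
  9P = (7, 8)
  10P = (3, 12)
  11P = (4, 11)
  12P = (8, 11)
Match found at i = 12.

k = 12


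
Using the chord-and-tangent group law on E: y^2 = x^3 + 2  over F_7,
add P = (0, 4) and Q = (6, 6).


P != Q, so use the chord formula.
s = (y2 - y1) / (x2 - x1) = (2) / (6) mod 7 = 5
x3 = s^2 - x1 - x2 mod 7 = 5^2 - 0 - 6 = 5
y3 = s (x1 - x3) - y1 mod 7 = 5 * (0 - 5) - 4 = 6

P + Q = (5, 6)


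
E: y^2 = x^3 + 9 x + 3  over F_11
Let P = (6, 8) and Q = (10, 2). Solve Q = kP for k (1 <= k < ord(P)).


Enumerate multiples of P until we hit Q = (10, 2):
  1P = (6, 8)
  2P = (8, 9)
  3P = (0, 6)
  4P = (10, 9)
  5P = (4, 9)
  6P = (4, 2)
  7P = (10, 2)
Match found at i = 7.

k = 7


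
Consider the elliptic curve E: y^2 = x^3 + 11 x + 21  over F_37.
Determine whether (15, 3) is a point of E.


Check whether y^2 = x^3 + 11 x + 21 (mod 37) for (x, y) = (15, 3).
LHS: y^2 = 3^2 mod 37 = 9
RHS: x^3 + 11 x + 21 = 15^3 + 11*15 + 21 mod 37 = 9
LHS = RHS

Yes, on the curve


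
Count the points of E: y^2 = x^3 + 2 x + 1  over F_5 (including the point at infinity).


For each x in F_5, count y with y^2 = x^3 + 2 x + 1 mod 5:
  x = 0: RHS = 1, y in [1, 4]  -> 2 point(s)
  x = 1: RHS = 4, y in [2, 3]  -> 2 point(s)
  x = 3: RHS = 4, y in [2, 3]  -> 2 point(s)
Affine points: 6. Add the point at infinity: total = 7.

#E(F_5) = 7


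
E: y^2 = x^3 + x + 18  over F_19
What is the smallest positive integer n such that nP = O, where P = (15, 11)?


Compute successive multiples of P until we hit O:
  1P = (15, 11)
  2P = (13, 9)
  3P = (11, 12)
  4P = (18, 4)
  5P = (2, 3)
  6P = (8, 5)
  7P = (1, 1)
  8P = (7, 11)
  ... (continuing to 19P)
  19P = O

ord(P) = 19


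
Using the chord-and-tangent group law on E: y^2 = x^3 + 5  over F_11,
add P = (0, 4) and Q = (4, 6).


P != Q, so use the chord formula.
s = (y2 - y1) / (x2 - x1) = (2) / (4) mod 11 = 6
x3 = s^2 - x1 - x2 mod 11 = 6^2 - 0 - 4 = 10
y3 = s (x1 - x3) - y1 mod 11 = 6 * (0 - 10) - 4 = 2

P + Q = (10, 2)


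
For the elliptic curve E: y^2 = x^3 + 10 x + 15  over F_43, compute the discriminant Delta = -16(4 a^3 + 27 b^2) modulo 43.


4 a^3 + 27 b^2 = 4*10^3 + 27*15^2 = 4000 + 6075 = 10075
Delta = -16 * (10075) = -161200
Delta mod 43 = 7

Delta = 7 (mod 43)


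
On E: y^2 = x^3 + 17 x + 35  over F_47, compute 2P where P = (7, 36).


Doubling: s = (3 x1^2 + a) / (2 y1)
s = (3*7^2 + 17) / (2*36) mod 47 = 31
x3 = s^2 - 2 x1 mod 47 = 31^2 - 2*7 = 7
y3 = s (x1 - x3) - y1 mod 47 = 31 * (7 - 7) - 36 = 11

2P = (7, 11)


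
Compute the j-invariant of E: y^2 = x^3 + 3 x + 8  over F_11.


Delta = -16(4 a^3 + 27 b^2) mod 11 = 5
-1728 * (4 a)^3 = -1728 * (4*3)^3 mod 11 = 10
j = 10 * 5^(-1) mod 11 = 2

j = 2 (mod 11)


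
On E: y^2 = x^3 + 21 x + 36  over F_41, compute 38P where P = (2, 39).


k = 38 = 100110_2 (binary, LSB first: 011001)
Double-and-add from P = (2, 39):
  bit 0 = 0: acc unchanged = O
  bit 1 = 1: acc = O + (0, 6) = (0, 6)
  bit 2 = 1: acc = (0, 6) + (21, 29) = (4, 15)
  bit 3 = 0: acc unchanged = (4, 15)
  bit 4 = 0: acc unchanged = (4, 15)
  bit 5 = 1: acc = (4, 15) + (15, 6) = (2, 2)

38P = (2, 2)


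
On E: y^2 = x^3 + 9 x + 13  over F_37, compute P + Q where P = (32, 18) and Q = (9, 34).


P != Q, so use the chord formula.
s = (y2 - y1) / (x2 - x1) = (16) / (14) mod 37 = 17
x3 = s^2 - x1 - x2 mod 37 = 17^2 - 32 - 9 = 26
y3 = s (x1 - x3) - y1 mod 37 = 17 * (32 - 26) - 18 = 10

P + Q = (26, 10)


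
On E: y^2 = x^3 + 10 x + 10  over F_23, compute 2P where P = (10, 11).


Doubling: s = (3 x1^2 + a) / (2 y1)
s = (3*10^2 + 10) / (2*11) mod 23 = 12
x3 = s^2 - 2 x1 mod 23 = 12^2 - 2*10 = 9
y3 = s (x1 - x3) - y1 mod 23 = 12 * (10 - 9) - 11 = 1

2P = (9, 1)


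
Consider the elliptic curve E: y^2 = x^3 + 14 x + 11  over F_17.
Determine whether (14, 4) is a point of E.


Check whether y^2 = x^3 + 14 x + 11 (mod 17) for (x, y) = (14, 4).
LHS: y^2 = 4^2 mod 17 = 16
RHS: x^3 + 14 x + 11 = 14^3 + 14*14 + 11 mod 17 = 10
LHS != RHS

No, not on the curve


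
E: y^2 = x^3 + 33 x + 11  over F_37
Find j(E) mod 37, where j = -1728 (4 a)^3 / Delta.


Delta = -16(4 a^3 + 27 b^2) mod 37 = 35
-1728 * (4 a)^3 = -1728 * (4*33)^3 mod 37 = 10
j = 10 * 35^(-1) mod 37 = 32

j = 32 (mod 37)


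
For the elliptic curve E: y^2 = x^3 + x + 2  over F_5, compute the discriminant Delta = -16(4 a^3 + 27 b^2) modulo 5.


4 a^3 + 27 b^2 = 4*1^3 + 27*2^2 = 4 + 108 = 112
Delta = -16 * (112) = -1792
Delta mod 5 = 3

Delta = 3 (mod 5)


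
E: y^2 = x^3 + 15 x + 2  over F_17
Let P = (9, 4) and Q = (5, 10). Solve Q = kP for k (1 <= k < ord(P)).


Enumerate multiples of P until we hit Q = (5, 10):
  1P = (9, 4)
  2P = (1, 16)
  3P = (5, 7)
  4P = (11, 6)
  5P = (15, 7)
  6P = (6, 6)
  7P = (10, 8)
  8P = (14, 10)
  9P = (7, 12)
  10P = (0, 11)
  11P = (0, 6)
  12P = (7, 5)
  13P = (14, 7)
  14P = (10, 9)
  15P = (6, 11)
  16P = (15, 10)
  17P = (11, 11)
  18P = (5, 10)
Match found at i = 18.

k = 18


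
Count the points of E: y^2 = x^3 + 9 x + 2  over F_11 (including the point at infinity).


For each x in F_11, count y with y^2 = x^3 + 9 x + 2 mod 11:
  x = 1: RHS = 1, y in [1, 10]  -> 2 point(s)
  x = 3: RHS = 1, y in [1, 10]  -> 2 point(s)
  x = 4: RHS = 3, y in [5, 6]  -> 2 point(s)
  x = 7: RHS = 1, y in [1, 10]  -> 2 point(s)
  x = 8: RHS = 3, y in [5, 6]  -> 2 point(s)
  x = 9: RHS = 9, y in [3, 8]  -> 2 point(s)
  x = 10: RHS = 3, y in [5, 6]  -> 2 point(s)
Affine points: 14. Add the point at infinity: total = 15.

#E(F_11) = 15


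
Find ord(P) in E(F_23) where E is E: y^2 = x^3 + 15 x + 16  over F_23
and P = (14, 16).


Compute successive multiples of P until we hit O:
  1P = (14, 16)
  2P = (22, 0)
  3P = (14, 7)
  4P = O

ord(P) = 4


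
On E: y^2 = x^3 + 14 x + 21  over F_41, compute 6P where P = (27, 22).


k = 6 = 110_2 (binary, LSB first: 011)
Double-and-add from P = (27, 22):
  bit 0 = 0: acc unchanged = O
  bit 1 = 1: acc = O + (24, 6) = (24, 6)
  bit 2 = 1: acc = (24, 6) + (14, 38) = (28, 15)

6P = (28, 15)


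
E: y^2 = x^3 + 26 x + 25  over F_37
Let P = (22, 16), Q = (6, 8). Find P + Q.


P != Q, so use the chord formula.
s = (y2 - y1) / (x2 - x1) = (29) / (21) mod 37 = 19
x3 = s^2 - x1 - x2 mod 37 = 19^2 - 22 - 6 = 0
y3 = s (x1 - x3) - y1 mod 37 = 19 * (22 - 0) - 16 = 32

P + Q = (0, 32)


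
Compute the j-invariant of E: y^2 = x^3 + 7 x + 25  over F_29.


Delta = -16(4 a^3 + 27 b^2) mod 29 = 20
-1728 * (4 a)^3 = -1728 * (4*7)^3 mod 29 = 17
j = 17 * 20^(-1) mod 29 = 11

j = 11 (mod 29)


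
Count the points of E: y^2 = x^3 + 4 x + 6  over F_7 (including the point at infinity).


For each x in F_7, count y with y^2 = x^3 + 4 x + 6 mod 7:
  x = 1: RHS = 4, y in [2, 5]  -> 2 point(s)
  x = 2: RHS = 1, y in [1, 6]  -> 2 point(s)
  x = 4: RHS = 2, y in [3, 4]  -> 2 point(s)
  x = 5: RHS = 4, y in [2, 5]  -> 2 point(s)
  x = 6: RHS = 1, y in [1, 6]  -> 2 point(s)
Affine points: 10. Add the point at infinity: total = 11.

#E(F_7) = 11


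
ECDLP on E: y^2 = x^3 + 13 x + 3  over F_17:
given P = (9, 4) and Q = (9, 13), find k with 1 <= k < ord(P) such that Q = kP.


Enumerate multiples of P until we hit Q = (9, 13):
  1P = (9, 4)
  2P = (3, 1)
  3P = (1, 0)
  4P = (3, 16)
  5P = (9, 13)
Match found at i = 5.

k = 5


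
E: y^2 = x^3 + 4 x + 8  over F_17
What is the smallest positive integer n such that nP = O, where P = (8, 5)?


Compute successive multiples of P until we hit O:
  1P = (8, 5)
  2P = (3, 8)
  3P = (5, 0)
  4P = (3, 9)
  5P = (8, 12)
  6P = O

ord(P) = 6


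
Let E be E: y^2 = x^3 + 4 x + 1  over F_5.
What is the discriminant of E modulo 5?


4 a^3 + 27 b^2 = 4*4^3 + 27*1^2 = 256 + 27 = 283
Delta = -16 * (283) = -4528
Delta mod 5 = 2

Delta = 2 (mod 5)


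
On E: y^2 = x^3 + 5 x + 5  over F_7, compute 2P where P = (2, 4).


Doubling: s = (3 x1^2 + a) / (2 y1)
s = (3*2^2 + 5) / (2*4) mod 7 = 3
x3 = s^2 - 2 x1 mod 7 = 3^2 - 2*2 = 5
y3 = s (x1 - x3) - y1 mod 7 = 3 * (2 - 5) - 4 = 1

2P = (5, 1)


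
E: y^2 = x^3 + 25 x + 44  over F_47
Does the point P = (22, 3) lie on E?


Check whether y^2 = x^3 + 25 x + 44 (mod 47) for (x, y) = (22, 3).
LHS: y^2 = 3^2 mod 47 = 9
RHS: x^3 + 25 x + 44 = 22^3 + 25*22 + 44 mod 47 = 9
LHS = RHS

Yes, on the curve


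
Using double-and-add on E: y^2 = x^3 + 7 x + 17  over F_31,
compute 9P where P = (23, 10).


k = 9 = 1001_2 (binary, LSB first: 1001)
Double-and-add from P = (23, 10):
  bit 0 = 1: acc = O + (23, 10) = (23, 10)
  bit 1 = 0: acc unchanged = (23, 10)
  bit 2 = 0: acc unchanged = (23, 10)
  bit 3 = 1: acc = (23, 10) + (22, 0) = (24, 11)

9P = (24, 11)


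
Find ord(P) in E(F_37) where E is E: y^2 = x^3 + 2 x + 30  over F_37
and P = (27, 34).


Compute successive multiples of P until we hit O:
  1P = (27, 34)
  2P = (21, 34)
  3P = (26, 3)
  4P = (20, 35)
  5P = (24, 29)
  6P = (34, 16)
  7P = (3, 10)
  8P = (8, 22)
  ... (continuing to 34P)
  34P = O

ord(P) = 34


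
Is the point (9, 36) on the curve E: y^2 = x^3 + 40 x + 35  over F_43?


Check whether y^2 = x^3 + 40 x + 35 (mod 43) for (x, y) = (9, 36).
LHS: y^2 = 36^2 mod 43 = 6
RHS: x^3 + 40 x + 35 = 9^3 + 40*9 + 35 mod 43 = 6
LHS = RHS

Yes, on the curve


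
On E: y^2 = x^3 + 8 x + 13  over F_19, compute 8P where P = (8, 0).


k = 8 = 1000_2 (binary, LSB first: 0001)
Double-and-add from P = (8, 0):
  bit 0 = 0: acc unchanged = O
  bit 1 = 0: acc unchanged = O
  bit 2 = 0: acc unchanged = O
  bit 3 = 1: acc = O + O = O

8P = O


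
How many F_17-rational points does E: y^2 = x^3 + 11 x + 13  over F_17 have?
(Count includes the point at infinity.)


For each x in F_17, count y with y^2 = x^3 + 11 x + 13 mod 17:
  x = 0: RHS = 13, y in [8, 9]  -> 2 point(s)
  x = 1: RHS = 8, y in [5, 12]  -> 2 point(s)
  x = 2: RHS = 9, y in [3, 14]  -> 2 point(s)
  x = 4: RHS = 2, y in [6, 11]  -> 2 point(s)
  x = 7: RHS = 8, y in [5, 12]  -> 2 point(s)
  x = 8: RHS = 1, y in [1, 16]  -> 2 point(s)
  x = 9: RHS = 8, y in [5, 12]  -> 2 point(s)
  x = 10: RHS = 1, y in [1, 16]  -> 2 point(s)
  x = 14: RHS = 4, y in [2, 15]  -> 2 point(s)
  x = 15: RHS = 0, y in [0]  -> 1 point(s)
  x = 16: RHS = 1, y in [1, 16]  -> 2 point(s)
Affine points: 21. Add the point at infinity: total = 22.

#E(F_17) = 22


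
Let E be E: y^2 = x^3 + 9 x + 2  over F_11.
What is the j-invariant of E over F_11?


Delta = -16(4 a^3 + 27 b^2) mod 11 = 5
-1728 * (4 a)^3 = -1728 * (4*9)^3 mod 11 = 6
j = 6 * 5^(-1) mod 11 = 10

j = 10 (mod 11)


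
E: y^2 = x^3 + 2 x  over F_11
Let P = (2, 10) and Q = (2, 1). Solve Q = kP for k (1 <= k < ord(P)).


Enumerate multiples of P until we hit Q = (2, 1):
  1P = (2, 10)
  2P = (1, 5)
  3P = (0, 0)
  4P = (1, 6)
  5P = (2, 1)
Match found at i = 5.

k = 5


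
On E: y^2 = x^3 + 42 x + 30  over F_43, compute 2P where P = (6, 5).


Doubling: s = (3 x1^2 + a) / (2 y1)
s = (3*6^2 + 42) / (2*5) mod 43 = 15
x3 = s^2 - 2 x1 mod 43 = 15^2 - 2*6 = 41
y3 = s (x1 - x3) - y1 mod 43 = 15 * (6 - 41) - 5 = 29

2P = (41, 29)


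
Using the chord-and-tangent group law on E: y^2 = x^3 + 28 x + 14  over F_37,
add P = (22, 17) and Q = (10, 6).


P != Q, so use the chord formula.
s = (y2 - y1) / (x2 - x1) = (26) / (25) mod 37 = 4
x3 = s^2 - x1 - x2 mod 37 = 4^2 - 22 - 10 = 21
y3 = s (x1 - x3) - y1 mod 37 = 4 * (22 - 21) - 17 = 24

P + Q = (21, 24)


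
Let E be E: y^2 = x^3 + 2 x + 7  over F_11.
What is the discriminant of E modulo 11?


4 a^3 + 27 b^2 = 4*2^3 + 27*7^2 = 32 + 1323 = 1355
Delta = -16 * (1355) = -21680
Delta mod 11 = 1

Delta = 1 (mod 11)


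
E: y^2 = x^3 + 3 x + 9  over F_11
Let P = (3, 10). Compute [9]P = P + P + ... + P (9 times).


k = 9 = 1001_2 (binary, LSB first: 1001)
Double-and-add from P = (3, 10):
  bit 0 = 1: acc = O + (3, 10) = (3, 10)
  bit 1 = 0: acc unchanged = (3, 10)
  bit 2 = 0: acc unchanged = (3, 10)
  bit 3 = 1: acc = (3, 10) + (2, 1) = (10, 4)

9P = (10, 4)


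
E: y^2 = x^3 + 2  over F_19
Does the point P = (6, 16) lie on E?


Check whether y^2 = x^3 + 0 x + 2 (mod 19) for (x, y) = (6, 16).
LHS: y^2 = 16^2 mod 19 = 9
RHS: x^3 + 0 x + 2 = 6^3 + 0*6 + 2 mod 19 = 9
LHS = RHS

Yes, on the curve


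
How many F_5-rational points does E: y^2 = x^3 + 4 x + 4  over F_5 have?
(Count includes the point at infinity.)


For each x in F_5, count y with y^2 = x^3 + 4 x + 4 mod 5:
  x = 0: RHS = 4, y in [2, 3]  -> 2 point(s)
  x = 1: RHS = 4, y in [2, 3]  -> 2 point(s)
  x = 2: RHS = 0, y in [0]  -> 1 point(s)
  x = 4: RHS = 4, y in [2, 3]  -> 2 point(s)
Affine points: 7. Add the point at infinity: total = 8.

#E(F_5) = 8


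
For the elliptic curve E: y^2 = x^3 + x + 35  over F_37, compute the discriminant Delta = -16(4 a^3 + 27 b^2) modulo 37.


4 a^3 + 27 b^2 = 4*1^3 + 27*35^2 = 4 + 33075 = 33079
Delta = -16 * (33079) = -529264
Delta mod 37 = 21

Delta = 21 (mod 37)


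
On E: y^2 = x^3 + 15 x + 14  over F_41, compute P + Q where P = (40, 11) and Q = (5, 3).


P != Q, so use the chord formula.
s = (y2 - y1) / (x2 - x1) = (33) / (6) mod 41 = 26
x3 = s^2 - x1 - x2 mod 41 = 26^2 - 40 - 5 = 16
y3 = s (x1 - x3) - y1 mod 41 = 26 * (40 - 16) - 11 = 39

P + Q = (16, 39)


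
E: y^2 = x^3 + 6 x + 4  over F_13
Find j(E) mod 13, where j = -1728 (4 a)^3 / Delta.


Delta = -16(4 a^3 + 27 b^2) mod 13 = 12
-1728 * (4 a)^3 = -1728 * (4*6)^3 mod 13 = 5
j = 5 * 12^(-1) mod 13 = 8

j = 8 (mod 13)


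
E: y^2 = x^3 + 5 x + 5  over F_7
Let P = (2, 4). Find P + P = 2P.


Doubling: s = (3 x1^2 + a) / (2 y1)
s = (3*2^2 + 5) / (2*4) mod 7 = 3
x3 = s^2 - 2 x1 mod 7 = 3^2 - 2*2 = 5
y3 = s (x1 - x3) - y1 mod 7 = 3 * (2 - 5) - 4 = 1

2P = (5, 1)


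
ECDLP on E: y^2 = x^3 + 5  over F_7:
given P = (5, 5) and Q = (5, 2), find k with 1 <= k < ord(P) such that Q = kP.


Enumerate multiples of P until we hit Q = (5, 2):
  1P = (5, 5)
  2P = (6, 5)
  3P = (3, 2)
  4P = (3, 5)
  5P = (6, 2)
  6P = (5, 2)
Match found at i = 6.

k = 6


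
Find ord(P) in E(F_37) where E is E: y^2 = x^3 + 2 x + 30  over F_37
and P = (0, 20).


Compute successive multiples of P until we hit O:
  1P = (0, 20)
  2P = (21, 3)
  3P = (6, 6)
  4P = (20, 2)
  5P = (13, 25)
  6P = (34, 21)
  7P = (36, 29)
  8P = (8, 15)
  ... (continuing to 17P)
  17P = O

ord(P) = 17


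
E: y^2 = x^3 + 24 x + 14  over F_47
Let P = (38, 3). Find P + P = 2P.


Doubling: s = (3 x1^2 + a) / (2 y1)
s = (3*38^2 + 24) / (2*3) mod 47 = 21
x3 = s^2 - 2 x1 mod 47 = 21^2 - 2*38 = 36
y3 = s (x1 - x3) - y1 mod 47 = 21 * (38 - 36) - 3 = 39

2P = (36, 39)


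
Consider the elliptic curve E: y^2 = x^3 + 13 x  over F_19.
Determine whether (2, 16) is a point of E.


Check whether y^2 = x^3 + 13 x + 0 (mod 19) for (x, y) = (2, 16).
LHS: y^2 = 16^2 mod 19 = 9
RHS: x^3 + 13 x + 0 = 2^3 + 13*2 + 0 mod 19 = 15
LHS != RHS

No, not on the curve


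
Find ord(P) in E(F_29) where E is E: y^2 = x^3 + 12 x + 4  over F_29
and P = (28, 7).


Compute successive multiples of P until we hit O:
  1P = (28, 7)
  2P = (3, 26)
  3P = (26, 17)
  4P = (0, 27)
  5P = (24, 15)
  6P = (10, 15)
  7P = (27, 28)
  8P = (9, 0)
  ... (continuing to 16P)
  16P = O

ord(P) = 16


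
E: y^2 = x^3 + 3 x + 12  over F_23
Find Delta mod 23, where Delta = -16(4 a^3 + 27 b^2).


4 a^3 + 27 b^2 = 4*3^3 + 27*12^2 = 108 + 3888 = 3996
Delta = -16 * (3996) = -63936
Delta mod 23 = 4

Delta = 4 (mod 23)


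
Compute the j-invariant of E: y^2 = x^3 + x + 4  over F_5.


Delta = -16(4 a^3 + 27 b^2) mod 5 = 4
-1728 * (4 a)^3 = -1728 * (4*1)^3 mod 5 = 3
j = 3 * 4^(-1) mod 5 = 2

j = 2 (mod 5)


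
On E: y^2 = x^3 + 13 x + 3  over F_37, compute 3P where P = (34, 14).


k = 3 = 11_2 (binary, LSB first: 11)
Double-and-add from P = (34, 14):
  bit 0 = 1: acc = O + (34, 14) = (34, 14)
  bit 1 = 1: acc = (34, 14) + (2, 0) = (34, 23)

3P = (34, 23)


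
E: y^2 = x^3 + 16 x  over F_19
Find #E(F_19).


For each x in F_19, count y with y^2 = x^3 + 16 x + 0 mod 19:
  x = 0: RHS = 0, y in [0]  -> 1 point(s)
  x = 1: RHS = 17, y in [6, 13]  -> 2 point(s)
  x = 10: RHS = 1, y in [1, 18]  -> 2 point(s)
  x = 11: RHS = 6, y in [5, 14]  -> 2 point(s)
  x = 12: RHS = 1, y in [1, 18]  -> 2 point(s)
  x = 13: RHS = 11, y in [7, 12]  -> 2 point(s)
  x = 14: RHS = 4, y in [2, 17]  -> 2 point(s)
  x = 15: RHS = 5, y in [9, 10]  -> 2 point(s)
  x = 16: RHS = 1, y in [1, 18]  -> 2 point(s)
  x = 17: RHS = 17, y in [6, 13]  -> 2 point(s)
Affine points: 19. Add the point at infinity: total = 20.

#E(F_19) = 20


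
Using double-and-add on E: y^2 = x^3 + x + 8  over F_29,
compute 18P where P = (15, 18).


k = 18 = 10010_2 (binary, LSB first: 01001)
Double-and-add from P = (15, 18):
  bit 0 = 0: acc unchanged = O
  bit 1 = 1: acc = O + (19, 10) = (19, 10)
  bit 2 = 0: acc unchanged = (19, 10)
  bit 3 = 0: acc unchanged = (19, 10)
  bit 4 = 1: acc = (19, 10) + (11, 25) = (22, 21)

18P = (22, 21)


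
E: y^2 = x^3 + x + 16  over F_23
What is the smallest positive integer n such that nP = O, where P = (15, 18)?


Compute successive multiples of P until we hit O:
  1P = (15, 18)
  2P = (6, 13)
  3P = (6, 10)
  4P = (15, 5)
  5P = O

ord(P) = 5


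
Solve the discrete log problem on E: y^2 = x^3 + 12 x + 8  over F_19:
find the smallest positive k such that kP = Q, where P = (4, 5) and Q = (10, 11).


Enumerate multiples of P until we hit Q = (10, 11):
  1P = (4, 5)
  2P = (9, 3)
  3P = (13, 10)
  4P = (7, 6)
  5P = (6, 7)
  6P = (10, 8)
  7P = (10, 11)
Match found at i = 7.

k = 7


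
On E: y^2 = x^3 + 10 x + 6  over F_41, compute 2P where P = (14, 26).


Doubling: s = (3 x1^2 + a) / (2 y1)
s = (3*14^2 + 10) / (2*26) mod 41 = 32
x3 = s^2 - 2 x1 mod 41 = 32^2 - 2*14 = 12
y3 = s (x1 - x3) - y1 mod 41 = 32 * (14 - 12) - 26 = 38

2P = (12, 38)


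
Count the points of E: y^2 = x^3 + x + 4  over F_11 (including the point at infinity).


For each x in F_11, count y with y^2 = x^3 + 1 x + 4 mod 11:
  x = 0: RHS = 4, y in [2, 9]  -> 2 point(s)
  x = 2: RHS = 3, y in [5, 6]  -> 2 point(s)
  x = 3: RHS = 1, y in [1, 10]  -> 2 point(s)
  x = 9: RHS = 5, y in [4, 7]  -> 2 point(s)
Affine points: 8. Add the point at infinity: total = 9.

#E(F_11) = 9


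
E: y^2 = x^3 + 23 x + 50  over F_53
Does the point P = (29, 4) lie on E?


Check whether y^2 = x^3 + 23 x + 50 (mod 53) for (x, y) = (29, 4).
LHS: y^2 = 4^2 mod 53 = 16
RHS: x^3 + 23 x + 50 = 29^3 + 23*29 + 50 mod 53 = 37
LHS != RHS

No, not on the curve


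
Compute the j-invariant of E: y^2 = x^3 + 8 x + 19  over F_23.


Delta = -16(4 a^3 + 27 b^2) mod 23 = 18
-1728 * (4 a)^3 = -1728 * (4*8)^3 mod 23 = 21
j = 21 * 18^(-1) mod 23 = 5

j = 5 (mod 23)


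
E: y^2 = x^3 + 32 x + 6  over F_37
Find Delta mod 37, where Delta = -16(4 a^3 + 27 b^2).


4 a^3 + 27 b^2 = 4*32^3 + 27*6^2 = 131072 + 972 = 132044
Delta = -16 * (132044) = -2112704
Delta mod 37 = 33

Delta = 33 (mod 37)


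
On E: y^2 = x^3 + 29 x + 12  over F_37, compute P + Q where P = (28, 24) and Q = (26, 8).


P != Q, so use the chord formula.
s = (y2 - y1) / (x2 - x1) = (21) / (35) mod 37 = 8
x3 = s^2 - x1 - x2 mod 37 = 8^2 - 28 - 26 = 10
y3 = s (x1 - x3) - y1 mod 37 = 8 * (28 - 10) - 24 = 9

P + Q = (10, 9)


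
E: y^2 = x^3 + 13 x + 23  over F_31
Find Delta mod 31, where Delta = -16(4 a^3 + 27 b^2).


4 a^3 + 27 b^2 = 4*13^3 + 27*23^2 = 8788 + 14283 = 23071
Delta = -16 * (23071) = -369136
Delta mod 31 = 12

Delta = 12 (mod 31)


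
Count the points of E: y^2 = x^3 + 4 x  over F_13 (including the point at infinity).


For each x in F_13, count y with y^2 = x^3 + 4 x + 0 mod 13:
  x = 0: RHS = 0, y in [0]  -> 1 point(s)
  x = 2: RHS = 3, y in [4, 9]  -> 2 point(s)
  x = 3: RHS = 0, y in [0]  -> 1 point(s)
  x = 10: RHS = 0, y in [0]  -> 1 point(s)
  x = 11: RHS = 10, y in [6, 7]  -> 2 point(s)
Affine points: 7. Add the point at infinity: total = 8.

#E(F_13) = 8


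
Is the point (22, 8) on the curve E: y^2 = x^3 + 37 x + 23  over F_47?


Check whether y^2 = x^3 + 37 x + 23 (mod 47) for (x, y) = (22, 8).
LHS: y^2 = 8^2 mod 47 = 17
RHS: x^3 + 37 x + 23 = 22^3 + 37*22 + 23 mod 47 = 17
LHS = RHS

Yes, on the curve


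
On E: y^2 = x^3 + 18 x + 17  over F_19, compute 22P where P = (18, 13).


k = 22 = 10110_2 (binary, LSB first: 01101)
Double-and-add from P = (18, 13):
  bit 0 = 0: acc unchanged = O
  bit 1 = 1: acc = O + (11, 8) = (11, 8)
  bit 2 = 1: acc = (11, 8) + (14, 12) = (0, 13)
  bit 3 = 0: acc unchanged = (0, 13)
  bit 4 = 1: acc = (0, 13) + (2, 2) = (14, 7)

22P = (14, 7)


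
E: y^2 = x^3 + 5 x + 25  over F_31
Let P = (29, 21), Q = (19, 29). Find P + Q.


P != Q, so use the chord formula.
s = (y2 - y1) / (x2 - x1) = (8) / (21) mod 31 = 24
x3 = s^2 - x1 - x2 mod 31 = 24^2 - 29 - 19 = 1
y3 = s (x1 - x3) - y1 mod 31 = 24 * (29 - 1) - 21 = 0

P + Q = (1, 0)


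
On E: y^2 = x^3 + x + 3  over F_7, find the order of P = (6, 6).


Compute successive multiples of P until we hit O:
  1P = (6, 6)
  2P = (6, 1)
  3P = O

ord(P) = 3


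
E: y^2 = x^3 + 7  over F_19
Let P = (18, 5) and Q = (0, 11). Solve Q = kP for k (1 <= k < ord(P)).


Enumerate multiples of P until we hit Q = (0, 11):
  1P = (18, 5)
  2P = (0, 8)
  3P = (10, 0)
  4P = (0, 11)
Match found at i = 4.

k = 4


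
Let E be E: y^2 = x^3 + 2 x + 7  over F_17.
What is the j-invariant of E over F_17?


Delta = -16(4 a^3 + 27 b^2) mod 17 = 12
-1728 * (4 a)^3 = -1728 * (4*2)^3 mod 17 = 12
j = 12 * 12^(-1) mod 17 = 1

j = 1 (mod 17)


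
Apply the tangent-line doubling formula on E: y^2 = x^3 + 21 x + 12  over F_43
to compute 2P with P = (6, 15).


Doubling: s = (3 x1^2 + a) / (2 y1)
s = (3*6^2 + 21) / (2*15) mod 43 = 0
x3 = s^2 - 2 x1 mod 43 = 0^2 - 2*6 = 31
y3 = s (x1 - x3) - y1 mod 43 = 0 * (6 - 31) - 15 = 28

2P = (31, 28)


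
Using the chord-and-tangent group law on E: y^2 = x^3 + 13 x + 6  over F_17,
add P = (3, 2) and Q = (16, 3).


P != Q, so use the chord formula.
s = (y2 - y1) / (x2 - x1) = (1) / (13) mod 17 = 4
x3 = s^2 - x1 - x2 mod 17 = 4^2 - 3 - 16 = 14
y3 = s (x1 - x3) - y1 mod 17 = 4 * (3 - 14) - 2 = 5

P + Q = (14, 5)


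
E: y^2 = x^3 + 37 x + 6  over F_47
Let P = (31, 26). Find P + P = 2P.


Doubling: s = (3 x1^2 + a) / (2 y1)
s = (3*31^2 + 37) / (2*26) mod 47 = 20
x3 = s^2 - 2 x1 mod 47 = 20^2 - 2*31 = 9
y3 = s (x1 - x3) - y1 mod 47 = 20 * (31 - 9) - 26 = 38

2P = (9, 38)


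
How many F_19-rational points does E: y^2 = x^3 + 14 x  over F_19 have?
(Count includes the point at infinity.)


For each x in F_19, count y with y^2 = x^3 + 14 x + 0 mod 19:
  x = 0: RHS = 0, y in [0]  -> 1 point(s)
  x = 2: RHS = 17, y in [6, 13]  -> 2 point(s)
  x = 4: RHS = 6, y in [5, 14]  -> 2 point(s)
  x = 5: RHS = 5, y in [9, 10]  -> 2 point(s)
  x = 7: RHS = 4, y in [2, 17]  -> 2 point(s)
  x = 8: RHS = 16, y in [4, 15]  -> 2 point(s)
  x = 9: RHS = 0, y in [0]  -> 1 point(s)
  x = 10: RHS = 0, y in [0]  -> 1 point(s)
  x = 13: RHS = 4, y in [2, 17]  -> 2 point(s)
  x = 16: RHS = 7, y in [8, 11]  -> 2 point(s)
  x = 18: RHS = 4, y in [2, 17]  -> 2 point(s)
Affine points: 19. Add the point at infinity: total = 20.

#E(F_19) = 20


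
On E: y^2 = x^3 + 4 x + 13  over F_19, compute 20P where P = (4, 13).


k = 20 = 10100_2 (binary, LSB first: 00101)
Double-and-add from P = (4, 13):
  bit 0 = 0: acc unchanged = O
  bit 1 = 0: acc unchanged = O
  bit 2 = 1: acc = O + (5, 14) = (5, 14)
  bit 3 = 0: acc unchanged = (5, 14)
  bit 4 = 1: acc = (5, 14) + (11, 1) = (4, 6)

20P = (4, 6)


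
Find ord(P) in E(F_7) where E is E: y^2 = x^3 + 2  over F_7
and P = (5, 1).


Compute successive multiples of P until we hit O:
  1P = (5, 1)
  2P = (5, 6)
  3P = O

ord(P) = 3


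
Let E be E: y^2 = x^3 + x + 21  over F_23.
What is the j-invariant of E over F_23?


Delta = -16(4 a^3 + 27 b^2) mod 23 = 2
-1728 * (4 a)^3 = -1728 * (4*1)^3 mod 23 = 15
j = 15 * 2^(-1) mod 23 = 19

j = 19 (mod 23)


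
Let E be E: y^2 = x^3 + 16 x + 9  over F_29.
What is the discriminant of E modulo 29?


4 a^3 + 27 b^2 = 4*16^3 + 27*9^2 = 16384 + 2187 = 18571
Delta = -16 * (18571) = -297136
Delta mod 29 = 27

Delta = 27 (mod 29)


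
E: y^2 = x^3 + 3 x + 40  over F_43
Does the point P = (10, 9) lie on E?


Check whether y^2 = x^3 + 3 x + 40 (mod 43) for (x, y) = (10, 9).
LHS: y^2 = 9^2 mod 43 = 38
RHS: x^3 + 3 x + 40 = 10^3 + 3*10 + 40 mod 43 = 38
LHS = RHS

Yes, on the curve


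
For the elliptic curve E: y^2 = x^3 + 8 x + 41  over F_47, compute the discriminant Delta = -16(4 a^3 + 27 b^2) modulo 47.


4 a^3 + 27 b^2 = 4*8^3 + 27*41^2 = 2048 + 45387 = 47435
Delta = -16 * (47435) = -758960
Delta mod 47 = 43

Delta = 43 (mod 47)


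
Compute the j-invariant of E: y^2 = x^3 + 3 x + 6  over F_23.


Delta = -16(4 a^3 + 27 b^2) mod 23 = 16
-1728 * (4 a)^3 = -1728 * (4*3)^3 mod 23 = 14
j = 14 * 16^(-1) mod 23 = 21

j = 21 (mod 23)


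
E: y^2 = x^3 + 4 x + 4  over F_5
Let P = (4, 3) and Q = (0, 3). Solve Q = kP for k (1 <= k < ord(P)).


Enumerate multiples of P until we hit Q = (0, 3):
  1P = (4, 3)
  2P = (1, 3)
  3P = (0, 2)
  4P = (2, 0)
  5P = (0, 3)
Match found at i = 5.

k = 5


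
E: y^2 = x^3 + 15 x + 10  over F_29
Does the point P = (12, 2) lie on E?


Check whether y^2 = x^3 + 15 x + 10 (mod 29) for (x, y) = (12, 2).
LHS: y^2 = 2^2 mod 29 = 4
RHS: x^3 + 15 x + 10 = 12^3 + 15*12 + 10 mod 29 = 4
LHS = RHS

Yes, on the curve


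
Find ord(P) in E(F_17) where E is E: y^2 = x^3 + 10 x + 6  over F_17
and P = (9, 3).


Compute successive multiples of P until we hit O:
  1P = (9, 3)
  2P = (1, 0)
  3P = (9, 14)
  4P = O

ord(P) = 4


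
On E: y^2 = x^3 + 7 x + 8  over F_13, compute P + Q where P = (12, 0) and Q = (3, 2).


P != Q, so use the chord formula.
s = (y2 - y1) / (x2 - x1) = (2) / (4) mod 13 = 7
x3 = s^2 - x1 - x2 mod 13 = 7^2 - 12 - 3 = 8
y3 = s (x1 - x3) - y1 mod 13 = 7 * (12 - 8) - 0 = 2

P + Q = (8, 2)


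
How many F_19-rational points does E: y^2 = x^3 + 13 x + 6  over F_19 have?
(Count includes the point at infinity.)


For each x in F_19, count y with y^2 = x^3 + 13 x + 6 mod 19:
  x = 0: RHS = 6, y in [5, 14]  -> 2 point(s)
  x = 1: RHS = 1, y in [1, 18]  -> 2 point(s)
  x = 5: RHS = 6, y in [5, 14]  -> 2 point(s)
  x = 9: RHS = 16, y in [4, 15]  -> 2 point(s)
  x = 11: RHS = 17, y in [6, 13]  -> 2 point(s)
  x = 12: RHS = 9, y in [3, 16]  -> 2 point(s)
  x = 13: RHS = 16, y in [4, 15]  -> 2 point(s)
  x = 14: RHS = 6, y in [5, 14]  -> 2 point(s)
  x = 15: RHS = 4, y in [2, 17]  -> 2 point(s)
  x = 16: RHS = 16, y in [4, 15]  -> 2 point(s)
  x = 18: RHS = 11, y in [7, 12]  -> 2 point(s)
Affine points: 22. Add the point at infinity: total = 23.

#E(F_19) = 23


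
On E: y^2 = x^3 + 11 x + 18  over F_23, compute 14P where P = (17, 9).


k = 14 = 1110_2 (binary, LSB first: 0111)
Double-and-add from P = (17, 9):
  bit 0 = 0: acc unchanged = O
  bit 1 = 1: acc = O + (20, 21) = (20, 21)
  bit 2 = 1: acc = (20, 21) + (10, 22) = (19, 18)
  bit 3 = 1: acc = (19, 18) + (16, 14) = (0, 15)

14P = (0, 15)


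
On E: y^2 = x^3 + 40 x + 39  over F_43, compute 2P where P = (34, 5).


Doubling: s = (3 x1^2 + a) / (2 y1)
s = (3*34^2 + 40) / (2*5) mod 43 = 24
x3 = s^2 - 2 x1 mod 43 = 24^2 - 2*34 = 35
y3 = s (x1 - x3) - y1 mod 43 = 24 * (34 - 35) - 5 = 14

2P = (35, 14)


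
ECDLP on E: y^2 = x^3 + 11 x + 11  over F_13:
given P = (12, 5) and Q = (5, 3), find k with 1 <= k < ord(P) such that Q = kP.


Enumerate multiples of P until we hit Q = (5, 3):
  1P = (12, 5)
  2P = (5, 10)
  3P = (5, 3)
Match found at i = 3.

k = 3


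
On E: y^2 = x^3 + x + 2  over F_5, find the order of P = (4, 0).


Compute successive multiples of P until we hit O:
  1P = (4, 0)
  2P = O

ord(P) = 2


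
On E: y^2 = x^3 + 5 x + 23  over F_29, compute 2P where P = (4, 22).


Doubling: s = (3 x1^2 + a) / (2 y1)
s = (3*4^2 + 5) / (2*22) mod 29 = 19
x3 = s^2 - 2 x1 mod 29 = 19^2 - 2*4 = 5
y3 = s (x1 - x3) - y1 mod 29 = 19 * (4 - 5) - 22 = 17

2P = (5, 17)


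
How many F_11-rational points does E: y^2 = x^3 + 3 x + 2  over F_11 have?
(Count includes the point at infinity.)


For each x in F_11, count y with y^2 = x^3 + 3 x + 2 mod 11:
  x = 2: RHS = 5, y in [4, 7]  -> 2 point(s)
  x = 3: RHS = 5, y in [4, 7]  -> 2 point(s)
  x = 4: RHS = 1, y in [1, 10]  -> 2 point(s)
  x = 6: RHS = 5, y in [4, 7]  -> 2 point(s)
  x = 7: RHS = 3, y in [5, 6]  -> 2 point(s)
  x = 10: RHS = 9, y in [3, 8]  -> 2 point(s)
Affine points: 12. Add the point at infinity: total = 13.

#E(F_11) = 13


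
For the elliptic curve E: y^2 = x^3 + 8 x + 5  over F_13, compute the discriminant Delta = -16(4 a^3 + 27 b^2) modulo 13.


4 a^3 + 27 b^2 = 4*8^3 + 27*5^2 = 2048 + 675 = 2723
Delta = -16 * (2723) = -43568
Delta mod 13 = 8

Delta = 8 (mod 13)


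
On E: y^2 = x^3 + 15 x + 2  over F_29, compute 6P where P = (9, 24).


k = 6 = 110_2 (binary, LSB first: 011)
Double-and-add from P = (9, 24):
  bit 0 = 0: acc unchanged = O
  bit 1 = 1: acc = O + (5, 12) = (5, 12)
  bit 2 = 1: acc = (5, 12) + (24, 11) = (9, 5)

6P = (9, 5)


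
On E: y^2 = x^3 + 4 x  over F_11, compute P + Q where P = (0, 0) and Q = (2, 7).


P != Q, so use the chord formula.
s = (y2 - y1) / (x2 - x1) = (7) / (2) mod 11 = 9
x3 = s^2 - x1 - x2 mod 11 = 9^2 - 0 - 2 = 2
y3 = s (x1 - x3) - y1 mod 11 = 9 * (0 - 2) - 0 = 4

P + Q = (2, 4)


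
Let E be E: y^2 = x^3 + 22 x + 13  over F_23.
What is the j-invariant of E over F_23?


Delta = -16(4 a^3 + 27 b^2) mod 23 = 12
-1728 * (4 a)^3 = -1728 * (4*22)^3 mod 23 = 8
j = 8 * 12^(-1) mod 23 = 16

j = 16 (mod 23)


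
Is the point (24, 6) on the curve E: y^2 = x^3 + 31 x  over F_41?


Check whether y^2 = x^3 + 31 x + 0 (mod 41) for (x, y) = (24, 6).
LHS: y^2 = 6^2 mod 41 = 36
RHS: x^3 + 31 x + 0 = 24^3 + 31*24 + 0 mod 41 = 13
LHS != RHS

No, not on the curve


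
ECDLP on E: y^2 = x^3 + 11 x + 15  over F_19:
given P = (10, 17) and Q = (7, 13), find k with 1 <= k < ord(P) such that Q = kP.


Enumerate multiples of P until we hit Q = (7, 13):
  1P = (10, 17)
  2P = (8, 8)
  3P = (7, 6)
  4P = (7, 13)
Match found at i = 4.

k = 4


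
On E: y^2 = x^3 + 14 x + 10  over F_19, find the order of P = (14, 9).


Compute successive multiples of P until we hit O:
  1P = (14, 9)
  2P = (8, 8)
  3P = (6, 5)
  4P = (4, 15)
  5P = (12, 5)
  6P = (16, 6)
  7P = (15, 2)
  8P = (1, 14)
  ... (continuing to 17P)
  17P = O

ord(P) = 17


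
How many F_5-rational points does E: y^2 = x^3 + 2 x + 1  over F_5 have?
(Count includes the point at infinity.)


For each x in F_5, count y with y^2 = x^3 + 2 x + 1 mod 5:
  x = 0: RHS = 1, y in [1, 4]  -> 2 point(s)
  x = 1: RHS = 4, y in [2, 3]  -> 2 point(s)
  x = 3: RHS = 4, y in [2, 3]  -> 2 point(s)
Affine points: 6. Add the point at infinity: total = 7.

#E(F_5) = 7


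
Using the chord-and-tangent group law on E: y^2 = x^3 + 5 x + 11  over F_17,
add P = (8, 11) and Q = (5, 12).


P != Q, so use the chord formula.
s = (y2 - y1) / (x2 - x1) = (1) / (14) mod 17 = 11
x3 = s^2 - x1 - x2 mod 17 = 11^2 - 8 - 5 = 6
y3 = s (x1 - x3) - y1 mod 17 = 11 * (8 - 6) - 11 = 11

P + Q = (6, 11)


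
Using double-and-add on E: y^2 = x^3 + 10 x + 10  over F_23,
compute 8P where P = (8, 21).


k = 8 = 1000_2 (binary, LSB first: 0001)
Double-and-add from P = (8, 21):
  bit 0 = 0: acc unchanged = O
  bit 1 = 0: acc unchanged = O
  bit 2 = 0: acc unchanged = O
  bit 3 = 1: acc = O + (5, 22) = (5, 22)

8P = (5, 22)


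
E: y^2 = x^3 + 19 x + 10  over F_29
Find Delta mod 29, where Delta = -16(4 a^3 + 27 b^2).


4 a^3 + 27 b^2 = 4*19^3 + 27*10^2 = 27436 + 2700 = 30136
Delta = -16 * (30136) = -482176
Delta mod 29 = 7

Delta = 7 (mod 29)


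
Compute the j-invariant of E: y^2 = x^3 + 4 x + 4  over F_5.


Delta = -16(4 a^3 + 27 b^2) mod 5 = 2
-1728 * (4 a)^3 = -1728 * (4*4)^3 mod 5 = 2
j = 2 * 2^(-1) mod 5 = 1

j = 1 (mod 5)


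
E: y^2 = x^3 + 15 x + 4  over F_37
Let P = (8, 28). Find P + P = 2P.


Doubling: s = (3 x1^2 + a) / (2 y1)
s = (3*8^2 + 15) / (2*28) mod 37 = 7
x3 = s^2 - 2 x1 mod 37 = 7^2 - 2*8 = 33
y3 = s (x1 - x3) - y1 mod 37 = 7 * (8 - 33) - 28 = 19

2P = (33, 19)


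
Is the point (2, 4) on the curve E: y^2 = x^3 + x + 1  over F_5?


Check whether y^2 = x^3 + 1 x + 1 (mod 5) for (x, y) = (2, 4).
LHS: y^2 = 4^2 mod 5 = 1
RHS: x^3 + 1 x + 1 = 2^3 + 1*2 + 1 mod 5 = 1
LHS = RHS

Yes, on the curve
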